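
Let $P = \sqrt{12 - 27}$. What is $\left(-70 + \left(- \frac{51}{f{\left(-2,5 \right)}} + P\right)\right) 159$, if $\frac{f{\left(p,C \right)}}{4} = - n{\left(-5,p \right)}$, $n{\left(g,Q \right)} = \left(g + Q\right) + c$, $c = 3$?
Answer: $- \frac{186189}{16} + 159 i \sqrt{15} \approx -11637.0 + 615.8 i$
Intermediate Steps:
$n{\left(g,Q \right)} = 3 + Q + g$ ($n{\left(g,Q \right)} = \left(g + Q\right) + 3 = \left(Q + g\right) + 3 = 3 + Q + g$)
$f{\left(p,C \right)} = 8 - 4 p$ ($f{\left(p,C \right)} = 4 \left(- (3 + p - 5)\right) = 4 \left(- (-2 + p)\right) = 4 \left(2 - p\right) = 8 - 4 p$)
$P = i \sqrt{15}$ ($P = \sqrt{-15} = i \sqrt{15} \approx 3.873 i$)
$\left(-70 + \left(- \frac{51}{f{\left(-2,5 \right)}} + P\right)\right) 159 = \left(-70 - \left(\frac{51}{8 - -8} - i \sqrt{15}\right)\right) 159 = \left(-70 - \left(\frac{51}{8 + 8} - i \sqrt{15}\right)\right) 159 = \left(-70 + \left(- \frac{51}{16} + i \sqrt{15}\right)\right) 159 = \left(-70 + \left(\left(-51\right) \frac{1}{16} + i \sqrt{15}\right)\right) 159 = \left(-70 - \left(\frac{51}{16} - i \sqrt{15}\right)\right) 159 = \left(- \frac{1171}{16} + i \sqrt{15}\right) 159 = - \frac{186189}{16} + 159 i \sqrt{15}$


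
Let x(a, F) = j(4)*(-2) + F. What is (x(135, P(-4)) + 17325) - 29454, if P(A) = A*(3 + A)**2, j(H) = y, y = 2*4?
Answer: -12149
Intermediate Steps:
y = 8
j(H) = 8
x(a, F) = -16 + F (x(a, F) = 8*(-2) + F = -16 + F)
(x(135, P(-4)) + 17325) - 29454 = ((-16 - 4*(3 - 4)**2) + 17325) - 29454 = ((-16 - 4*(-1)**2) + 17325) - 29454 = ((-16 - 4*1) + 17325) - 29454 = ((-16 - 4) + 17325) - 29454 = (-20 + 17325) - 29454 = 17305 - 29454 = -12149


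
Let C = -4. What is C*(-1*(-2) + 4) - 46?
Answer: -70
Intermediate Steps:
C*(-1*(-2) + 4) - 46 = -4*(-1*(-2) + 4) - 46 = -4*(2 + 4) - 46 = -4*6 - 46 = -24 - 46 = -70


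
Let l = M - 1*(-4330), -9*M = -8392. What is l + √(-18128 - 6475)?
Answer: 47362/9 + I*√24603 ≈ 5262.4 + 156.85*I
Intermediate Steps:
M = 8392/9 (M = -⅑*(-8392) = 8392/9 ≈ 932.44)
l = 47362/9 (l = 8392/9 - 1*(-4330) = 8392/9 + 4330 = 47362/9 ≈ 5262.4)
l + √(-18128 - 6475) = 47362/9 + √(-18128 - 6475) = 47362/9 + √(-24603) = 47362/9 + I*√24603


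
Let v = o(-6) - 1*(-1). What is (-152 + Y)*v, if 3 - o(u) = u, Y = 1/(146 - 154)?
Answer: -6085/4 ≈ -1521.3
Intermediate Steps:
Y = -⅛ (Y = 1/(-8) = -⅛ ≈ -0.12500)
o(u) = 3 - u
v = 10 (v = (3 - 1*(-6)) - 1*(-1) = (3 + 6) + 1 = 9 + 1 = 10)
(-152 + Y)*v = (-152 - ⅛)*10 = -1217/8*10 = -6085/4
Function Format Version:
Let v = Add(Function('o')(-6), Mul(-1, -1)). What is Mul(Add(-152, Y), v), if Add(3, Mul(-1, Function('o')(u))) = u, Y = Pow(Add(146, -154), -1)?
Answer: Rational(-6085, 4) ≈ -1521.3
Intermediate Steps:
Y = Rational(-1, 8) (Y = Pow(-8, -1) = Rational(-1, 8) ≈ -0.12500)
Function('o')(u) = Add(3, Mul(-1, u))
v = 10 (v = Add(Add(3, Mul(-1, -6)), Mul(-1, -1)) = Add(Add(3, 6), 1) = Add(9, 1) = 10)
Mul(Add(-152, Y), v) = Mul(Add(-152, Rational(-1, 8)), 10) = Mul(Rational(-1217, 8), 10) = Rational(-6085, 4)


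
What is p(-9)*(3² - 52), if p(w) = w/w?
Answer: -43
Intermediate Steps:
p(w) = 1
p(-9)*(3² - 52) = 1*(3² - 52) = 1*(9 - 52) = 1*(-43) = -43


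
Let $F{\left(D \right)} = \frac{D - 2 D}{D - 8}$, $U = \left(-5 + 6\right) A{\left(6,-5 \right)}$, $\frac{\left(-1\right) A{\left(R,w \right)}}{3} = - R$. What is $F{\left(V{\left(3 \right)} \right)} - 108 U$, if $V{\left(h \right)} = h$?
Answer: $- \frac{9717}{5} \approx -1943.4$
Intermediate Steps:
$A{\left(R,w \right)} = 3 R$ ($A{\left(R,w \right)} = - 3 \left(- R\right) = 3 R$)
$U = 18$ ($U = \left(-5 + 6\right) 3 \cdot 6 = 1 \cdot 18 = 18$)
$F{\left(D \right)} = - \frac{D}{-8 + D}$ ($F{\left(D \right)} = \frac{\left(-1\right) D}{-8 + D} = - \frac{D}{-8 + D}$)
$F{\left(V{\left(3 \right)} \right)} - 108 U = \left(-1\right) 3 \frac{1}{-8 + 3} - 1944 = \left(-1\right) 3 \frac{1}{-5} - 1944 = \left(-1\right) 3 \left(- \frac{1}{5}\right) - 1944 = \frac{3}{5} - 1944 = - \frac{9717}{5}$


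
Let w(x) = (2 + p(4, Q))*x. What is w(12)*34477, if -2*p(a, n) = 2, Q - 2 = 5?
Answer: 413724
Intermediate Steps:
Q = 7 (Q = 2 + 5 = 7)
p(a, n) = -1 (p(a, n) = -½*2 = -1)
w(x) = x (w(x) = (2 - 1)*x = 1*x = x)
w(12)*34477 = 12*34477 = 413724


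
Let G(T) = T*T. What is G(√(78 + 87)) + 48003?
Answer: 48168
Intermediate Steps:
G(T) = T²
G(√(78 + 87)) + 48003 = (√(78 + 87))² + 48003 = (√165)² + 48003 = 165 + 48003 = 48168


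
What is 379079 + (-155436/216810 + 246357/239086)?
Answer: 3275007437974469/8639372610 ≈ 3.7908e+5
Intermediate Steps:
379079 + (-155436/216810 + 246357/239086) = 379079 + (-155436*1/216810 + 246357*(1/239086)) = 379079 + (-25906/36135 + 246357/239086) = 379079 + 2708348279/8639372610 = 3275007437974469/8639372610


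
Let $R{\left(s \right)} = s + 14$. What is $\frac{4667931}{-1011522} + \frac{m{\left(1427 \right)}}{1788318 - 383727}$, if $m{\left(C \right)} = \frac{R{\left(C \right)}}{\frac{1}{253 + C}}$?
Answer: $- \frac{456417832429}{157863855278} \approx -2.8912$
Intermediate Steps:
$R{\left(s \right)} = 14 + s$
$m{\left(C \right)} = \left(14 + C\right) \left(253 + C\right)$ ($m{\left(C \right)} = \frac{14 + C}{\frac{1}{253 + C}} = \left(14 + C\right) \left(253 + C\right)$)
$\frac{4667931}{-1011522} + \frac{m{\left(1427 \right)}}{1788318 - 383727} = \frac{4667931}{-1011522} + \frac{\left(14 + 1427\right) \left(253 + 1427\right)}{1788318 - 383727} = 4667931 \left(- \frac{1}{1011522}\right) + \frac{1441 \cdot 1680}{1788318 - 383727} = - \frac{1555977}{337174} + \frac{2420880}{1404591} = - \frac{1555977}{337174} + 2420880 \cdot \frac{1}{1404591} = - \frac{1555977}{337174} + \frac{806960}{468197} = - \frac{456417832429}{157863855278}$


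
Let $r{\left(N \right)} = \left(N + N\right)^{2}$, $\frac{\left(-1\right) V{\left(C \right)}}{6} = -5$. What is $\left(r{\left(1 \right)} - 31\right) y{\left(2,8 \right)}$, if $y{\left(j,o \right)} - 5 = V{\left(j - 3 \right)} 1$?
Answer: $-945$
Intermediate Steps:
$V{\left(C \right)} = 30$ ($V{\left(C \right)} = \left(-6\right) \left(-5\right) = 30$)
$r{\left(N \right)} = 4 N^{2}$ ($r{\left(N \right)} = \left(2 N\right)^{2} = 4 N^{2}$)
$y{\left(j,o \right)} = 35$ ($y{\left(j,o \right)} = 5 + 30 \cdot 1 = 5 + 30 = 35$)
$\left(r{\left(1 \right)} - 31\right) y{\left(2,8 \right)} = \left(4 \cdot 1^{2} - 31\right) 35 = \left(4 \cdot 1 - 31\right) 35 = \left(4 - 31\right) 35 = \left(-27\right) 35 = -945$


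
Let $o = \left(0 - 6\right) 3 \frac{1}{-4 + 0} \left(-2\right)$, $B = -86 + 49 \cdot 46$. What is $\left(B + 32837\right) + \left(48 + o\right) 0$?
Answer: $35005$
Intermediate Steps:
$B = 2168$ ($B = -86 + 2254 = 2168$)
$o = -9$ ($o = \left(0 - 6\right) 3 \frac{1}{-4} \left(-2\right) = \left(-6\right) 3 \left(\left(- \frac{1}{4}\right) \left(-2\right)\right) = \left(-18\right) \frac{1}{2} = -9$)
$\left(B + 32837\right) + \left(48 + o\right) 0 = \left(2168 + 32837\right) + \left(48 - 9\right) 0 = 35005 + 39 \cdot 0 = 35005 + 0 = 35005$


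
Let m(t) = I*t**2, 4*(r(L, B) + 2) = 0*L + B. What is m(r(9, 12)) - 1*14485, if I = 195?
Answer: -14290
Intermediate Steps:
r(L, B) = -2 + B/4 (r(L, B) = -2 + (0*L + B)/4 = -2 + (0 + B)/4 = -2 + B/4)
m(t) = 195*t**2
m(r(9, 12)) - 1*14485 = 195*(-2 + (1/4)*12)**2 - 1*14485 = 195*(-2 + 3)**2 - 14485 = 195*1**2 - 14485 = 195*1 - 14485 = 195 - 14485 = -14290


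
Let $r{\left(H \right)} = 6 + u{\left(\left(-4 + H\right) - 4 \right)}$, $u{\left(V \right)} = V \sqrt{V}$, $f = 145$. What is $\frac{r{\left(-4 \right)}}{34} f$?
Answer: $\frac{435}{17} - \frac{1740 i \sqrt{3}}{17} \approx 25.588 - 177.28 i$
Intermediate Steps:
$u{\left(V \right)} = V^{\frac{3}{2}}$
$r{\left(H \right)} = 6 + \left(-8 + H\right)^{\frac{3}{2}}$ ($r{\left(H \right)} = 6 + \left(\left(-4 + H\right) - 4\right)^{\frac{3}{2}} = 6 + \left(-8 + H\right)^{\frac{3}{2}}$)
$\frac{r{\left(-4 \right)}}{34} f = \frac{6 + \left(-8 - 4\right)^{\frac{3}{2}}}{34} \cdot 145 = \left(6 + \left(-12\right)^{\frac{3}{2}}\right) \frac{1}{34} \cdot 145 = \left(6 - 24 i \sqrt{3}\right) \frac{1}{34} \cdot 145 = \left(\frac{3}{17} - \frac{12 i \sqrt{3}}{17}\right) 145 = \frac{435}{17} - \frac{1740 i \sqrt{3}}{17}$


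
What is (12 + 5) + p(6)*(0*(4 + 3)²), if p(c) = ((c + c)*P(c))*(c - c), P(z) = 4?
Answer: 17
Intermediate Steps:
p(c) = 0 (p(c) = ((c + c)*4)*(c - c) = ((2*c)*4)*0 = (8*c)*0 = 0)
(12 + 5) + p(6)*(0*(4 + 3)²) = (12 + 5) + 0*(0*(4 + 3)²) = 17 + 0*(0*7²) = 17 + 0*(0*49) = 17 + 0*0 = 17 + 0 = 17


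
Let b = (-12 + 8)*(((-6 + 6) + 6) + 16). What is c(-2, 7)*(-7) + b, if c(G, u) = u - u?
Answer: -88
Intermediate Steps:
c(G, u) = 0
b = -88 (b = -4*((0 + 6) + 16) = -4*(6 + 16) = -4*22 = -88)
c(-2, 7)*(-7) + b = 0*(-7) - 88 = 0 - 88 = -88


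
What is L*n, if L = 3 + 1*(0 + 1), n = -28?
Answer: -112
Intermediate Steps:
L = 4 (L = 3 + 1*1 = 3 + 1 = 4)
L*n = 4*(-28) = -112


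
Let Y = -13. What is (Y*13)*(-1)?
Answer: 169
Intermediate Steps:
(Y*13)*(-1) = -13*13*(-1) = -169*(-1) = 169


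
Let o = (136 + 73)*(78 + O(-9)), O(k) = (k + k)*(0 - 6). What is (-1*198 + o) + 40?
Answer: 38716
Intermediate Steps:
O(k) = -12*k (O(k) = (2*k)*(-6) = -12*k)
o = 38874 (o = (136 + 73)*(78 - 12*(-9)) = 209*(78 + 108) = 209*186 = 38874)
(-1*198 + o) + 40 = (-1*198 + 38874) + 40 = (-198 + 38874) + 40 = 38676 + 40 = 38716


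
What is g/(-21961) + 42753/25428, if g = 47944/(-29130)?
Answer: 4558556049887/2711150015340 ≈ 1.6814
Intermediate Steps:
g = -23972/14565 (g = 47944*(-1/29130) = -23972/14565 ≈ -1.6459)
g/(-21961) + 42753/25428 = -23972/14565/(-21961) + 42753/25428 = -23972/14565*(-1/21961) + 42753*(1/25428) = 23972/319861965 + 14251/8476 = 4558556049887/2711150015340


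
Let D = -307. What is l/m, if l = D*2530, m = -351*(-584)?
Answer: -388355/102492 ≈ -3.7891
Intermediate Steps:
m = 204984
l = -776710 (l = -307*2530 = -776710)
l/m = -776710/204984 = -776710*1/204984 = -388355/102492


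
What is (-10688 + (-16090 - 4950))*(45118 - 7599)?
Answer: -1190402832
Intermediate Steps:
(-10688 + (-16090 - 4950))*(45118 - 7599) = (-10688 - 21040)*37519 = -31728*37519 = -1190402832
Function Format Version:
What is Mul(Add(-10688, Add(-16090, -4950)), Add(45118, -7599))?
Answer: -1190402832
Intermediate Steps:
Mul(Add(-10688, Add(-16090, -4950)), Add(45118, -7599)) = Mul(Add(-10688, -21040), 37519) = Mul(-31728, 37519) = -1190402832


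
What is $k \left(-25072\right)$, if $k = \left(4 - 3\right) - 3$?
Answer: $50144$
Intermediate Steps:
$k = -2$ ($k = 1 - 3 = -2$)
$k \left(-25072\right) = \left(-2\right) \left(-25072\right) = 50144$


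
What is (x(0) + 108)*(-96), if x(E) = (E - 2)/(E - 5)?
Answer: -52032/5 ≈ -10406.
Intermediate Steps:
x(E) = (-2 + E)/(-5 + E)
(x(0) + 108)*(-96) = ((-2 + 0)/(-5 + 0) + 108)*(-96) = (-2/(-5) + 108)*(-96) = (-⅕*(-2) + 108)*(-96) = (⅖ + 108)*(-96) = (542/5)*(-96) = -52032/5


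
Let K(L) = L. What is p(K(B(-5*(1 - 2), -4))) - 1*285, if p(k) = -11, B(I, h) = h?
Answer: -296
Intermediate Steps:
p(K(B(-5*(1 - 2), -4))) - 1*285 = -11 - 1*285 = -11 - 285 = -296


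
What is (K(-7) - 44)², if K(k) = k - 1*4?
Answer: 3025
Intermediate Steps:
K(k) = -4 + k (K(k) = k - 4 = -4 + k)
(K(-7) - 44)² = ((-4 - 7) - 44)² = (-11 - 44)² = (-55)² = 3025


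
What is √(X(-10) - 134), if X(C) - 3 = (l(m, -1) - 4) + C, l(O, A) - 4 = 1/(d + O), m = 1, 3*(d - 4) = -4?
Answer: 6*I*√473/11 ≈ 11.863*I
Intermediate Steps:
d = 8/3 (d = 4 + (⅓)*(-4) = 4 - 4/3 = 8/3 ≈ 2.6667)
l(O, A) = 4 + 1/(8/3 + O)
X(C) = 36/11 + C (X(C) = 3 + (((35 + 12*1)/(8 + 3*1) - 4) + C) = 3 + (((35 + 12)/(8 + 3) - 4) + C) = 3 + ((47/11 - 4) + C) = 3 + (3/11 + C) = 36/11 + C)
√(X(-10) - 134) = √((36/11 - 10) - 134) = √(-74/11 - 134) = √(-1548/11) = 6*I*√473/11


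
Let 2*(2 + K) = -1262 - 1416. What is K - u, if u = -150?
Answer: -1191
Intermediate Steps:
K = -1341 (K = -2 + (-1262 - 1416)/2 = -2 + (1/2)*(-2678) = -2 - 1339 = -1341)
K - u = -1341 - 1*(-150) = -1341 + 150 = -1191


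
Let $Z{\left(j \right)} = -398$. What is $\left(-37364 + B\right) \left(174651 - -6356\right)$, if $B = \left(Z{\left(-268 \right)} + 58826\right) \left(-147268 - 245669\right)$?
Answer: $-4155660142322800$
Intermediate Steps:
$B = -22958523036$ ($B = \left(-398 + 58826\right) \left(-147268 - 245669\right) = 58428 \left(-392937\right) = -22958523036$)
$\left(-37364 + B\right) \left(174651 - -6356\right) = \left(-37364 - 22958523036\right) \left(174651 - -6356\right) = - 22958560400 \left(174651 + \left(-230801 + 237157\right)\right) = - 22958560400 \left(174651 + 6356\right) = \left(-22958560400\right) 181007 = -4155660142322800$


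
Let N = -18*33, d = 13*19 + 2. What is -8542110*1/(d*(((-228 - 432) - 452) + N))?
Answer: 1423685/70799 ≈ 20.109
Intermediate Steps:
d = 249 (d = 247 + 2 = 249)
N = -594
-8542110*1/(d*(((-228 - 432) - 452) + N)) = -8542110*1/(249*(((-228 - 432) - 452) - 594)) = -8542110*1/(249*((-660 - 452) - 594)) = -8542110*1/(249*(-1112 - 594)) = -8542110/(249*(-1706)) = -8542110/(-424794) = -8542110*(-1/424794) = 1423685/70799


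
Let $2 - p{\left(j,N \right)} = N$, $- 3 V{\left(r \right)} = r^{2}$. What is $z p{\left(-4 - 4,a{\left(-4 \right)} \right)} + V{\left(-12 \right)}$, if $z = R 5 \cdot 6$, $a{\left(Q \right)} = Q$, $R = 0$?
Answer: $-48$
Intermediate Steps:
$V{\left(r \right)} = - \frac{r^{2}}{3}$
$p{\left(j,N \right)} = 2 - N$
$z = 0$ ($z = 0 \cdot 5 \cdot 6 = 0 \cdot 6 = 0$)
$z p{\left(-4 - 4,a{\left(-4 \right)} \right)} + V{\left(-12 \right)} = 0 \left(2 - -4\right) - \frac{\left(-12\right)^{2}}{3} = 0 \left(2 + 4\right) - 48 = 0 \cdot 6 - 48 = 0 - 48 = -48$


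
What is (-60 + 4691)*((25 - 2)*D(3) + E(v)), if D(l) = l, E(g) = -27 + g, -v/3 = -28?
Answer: 583506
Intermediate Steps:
v = 84 (v = -3*(-28) = 84)
(-60 + 4691)*((25 - 2)*D(3) + E(v)) = (-60 + 4691)*((25 - 2)*3 + (-27 + 84)) = 4631*(23*3 + 57) = 4631*(69 + 57) = 4631*126 = 583506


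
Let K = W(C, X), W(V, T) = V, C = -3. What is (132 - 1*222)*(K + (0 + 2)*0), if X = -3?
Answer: 270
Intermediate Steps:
K = -3
(132 - 1*222)*(K + (0 + 2)*0) = (132 - 1*222)*(-3 + (0 + 2)*0) = (132 - 222)*(-3 + 2*0) = -90*(-3 + 0) = -90*(-3) = 270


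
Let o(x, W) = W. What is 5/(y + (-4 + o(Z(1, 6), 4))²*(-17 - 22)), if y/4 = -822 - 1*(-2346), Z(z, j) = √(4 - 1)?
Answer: 5/6096 ≈ 0.00082021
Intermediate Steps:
Z(z, j) = √3
y = 6096 (y = 4*(-822 - 1*(-2346)) = 4*(-822 + 2346) = 4*1524 = 6096)
5/(y + (-4 + o(Z(1, 6), 4))²*(-17 - 22)) = 5/(6096 + (-4 + 4)²*(-17 - 22)) = 5/(6096 + 0²*(-39)) = 5/(6096 + 0*(-39)) = 5/(6096 + 0) = 5/6096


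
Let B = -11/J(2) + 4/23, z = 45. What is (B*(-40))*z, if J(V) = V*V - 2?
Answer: 220500/23 ≈ 9587.0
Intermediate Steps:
J(V) = -2 + V**2 (J(V) = V**2 - 2 = -2 + V**2)
B = -245/46 (B = -11/(-2 + 2**2) + 4/23 = -11/(-2 + 4) + 4*(1/23) = -11/2 + 4/23 = -245/46 ≈ -5.3261)
(B*(-40))*z = -245/46*(-40)*45 = (4900/23)*45 = 220500/23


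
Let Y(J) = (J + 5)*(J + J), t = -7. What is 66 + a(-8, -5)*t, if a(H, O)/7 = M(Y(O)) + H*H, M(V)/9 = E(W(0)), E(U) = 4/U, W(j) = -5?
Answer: -13586/5 ≈ -2717.2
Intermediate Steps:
Y(J) = 2*J*(5 + J) (Y(J) = (5 + J)*(2*J) = 2*J*(5 + J))
M(V) = -36/5 (M(V) = 9*(4/(-5)) = 9*(4*(-⅕)) = 9*(-⅘) = -36/5)
a(H, O) = -252/5 + 7*H² (a(H, O) = 7*(-36/5 + H*H) = 7*(-36/5 + H²) = -252/5 + 7*H²)
66 + a(-8, -5)*t = 66 + (-252/5 + 7*(-8)²)*(-7) = 66 + (-252/5 + 7*64)*(-7) = 66 + (-252/5 + 448)*(-7) = 66 + (1988/5)*(-7) = 66 - 13916/5 = -13586/5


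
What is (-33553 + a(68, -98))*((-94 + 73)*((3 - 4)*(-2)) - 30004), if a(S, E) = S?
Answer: 1006090310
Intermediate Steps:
(-33553 + a(68, -98))*((-94 + 73)*((3 - 4)*(-2)) - 30004) = (-33553 + 68)*((-94 + 73)*((3 - 4)*(-2)) - 30004) = -33485*(-(-21)*(-2) - 30004) = -33485*(-21*2 - 30004) = -33485*(-42 - 30004) = -33485*(-30046) = 1006090310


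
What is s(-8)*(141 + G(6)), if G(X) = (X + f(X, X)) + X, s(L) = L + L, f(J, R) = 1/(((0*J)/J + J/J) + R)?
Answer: -17152/7 ≈ -2450.3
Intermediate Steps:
f(J, R) = 1/(1 + R) (f(J, R) = 1/((0/J + 1) + R) = 1/((0 + 1) + R) = 1/(1 + R))
s(L) = 2*L
G(X) = 1/(1 + X) + 2*X (G(X) = (X + 1/(1 + X)) + X = 1/(1 + X) + 2*X)
s(-8)*(141 + G(6)) = (2*(-8))*(141 + (1 + 2*6*(1 + 6))/(1 + 6)) = -16*(141 + (1 + 2*6*7)/7) = -16*(141 + (1 + 84)/7) = -16*(141 + (⅐)*85) = -16*(141 + 85/7) = -16*1072/7 = -17152/7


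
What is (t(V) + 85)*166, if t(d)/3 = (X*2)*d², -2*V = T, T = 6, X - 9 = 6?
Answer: 148570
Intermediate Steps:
X = 15 (X = 9 + 6 = 15)
V = -3 (V = -½*6 = -3)
t(d) = 90*d² (t(d) = 3*((15*2)*d²) = 3*(30*d²) = 90*d²)
(t(V) + 85)*166 = (90*(-3)² + 85)*166 = (90*9 + 85)*166 = (810 + 85)*166 = 895*166 = 148570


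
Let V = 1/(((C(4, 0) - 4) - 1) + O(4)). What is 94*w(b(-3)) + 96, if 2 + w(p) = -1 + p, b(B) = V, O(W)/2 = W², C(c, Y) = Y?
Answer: -4928/27 ≈ -182.52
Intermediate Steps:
O(W) = 2*W²
V = 1/27 (V = 1/(((0 - 4) - 1) + 2*4²) = 1/((-4 - 1) + 2*16) = 1/(-5 + 32) = 1/27 ≈ 0.037037)
b(B) = 1/27
w(p) = -3 + p (w(p) = -2 + (-1 + p) = -3 + p)
94*w(b(-3)) + 96 = 94*(-3 + 1/27) + 96 = 94*(-80/27) + 96 = -7520/27 + 96 = -4928/27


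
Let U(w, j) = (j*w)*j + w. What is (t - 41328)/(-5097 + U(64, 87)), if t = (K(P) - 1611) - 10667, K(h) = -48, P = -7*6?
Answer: -53654/479383 ≈ -0.11192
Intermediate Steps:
U(w, j) = w + w*j**2 (U(w, j) = w*j**2 + w = w + w*j**2)
P = -42
t = -12326 (t = (-48 - 1611) - 10667 = -1659 - 10667 = -12326)
(t - 41328)/(-5097 + U(64, 87)) = (-12326 - 41328)/(-5097 + 64*(1 + 87**2)) = -53654/(-5097 + 64*(1 + 7569)) = -53654/(-5097 + 64*7570) = -53654/(-5097 + 484480) = -53654/479383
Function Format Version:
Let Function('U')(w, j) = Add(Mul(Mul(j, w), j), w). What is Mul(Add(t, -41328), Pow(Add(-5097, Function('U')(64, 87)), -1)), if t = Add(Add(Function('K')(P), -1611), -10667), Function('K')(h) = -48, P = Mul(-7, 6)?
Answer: Rational(-53654, 479383) ≈ -0.11192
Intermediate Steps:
Function('U')(w, j) = Add(w, Mul(w, Pow(j, 2))) (Function('U')(w, j) = Add(Mul(w, Pow(j, 2)), w) = Add(w, Mul(w, Pow(j, 2))))
P = -42
t = -12326 (t = Add(Add(-48, -1611), -10667) = Add(-1659, -10667) = -12326)
Mul(Add(t, -41328), Pow(Add(-5097, Function('U')(64, 87)), -1)) = Mul(Add(-12326, -41328), Pow(Add(-5097, Mul(64, Add(1, Pow(87, 2)))), -1)) = Mul(-53654, Pow(Add(-5097, Mul(64, Add(1, 7569))), -1)) = Mul(-53654, Pow(Add(-5097, Mul(64, 7570)), -1)) = Mul(-53654, Pow(Add(-5097, 484480), -1)) = Mul(-53654, Pow(479383, -1)) = Mul(-53654, Rational(1, 479383)) = Rational(-53654, 479383)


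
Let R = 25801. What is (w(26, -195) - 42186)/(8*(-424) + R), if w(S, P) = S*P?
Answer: -47256/22409 ≈ -2.1088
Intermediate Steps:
w(S, P) = P*S
(w(26, -195) - 42186)/(8*(-424) + R) = (-195*26 - 42186)/(8*(-424) + 25801) = (-5070 - 42186)/(-3392 + 25801) = -47256/22409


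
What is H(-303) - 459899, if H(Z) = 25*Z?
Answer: -467474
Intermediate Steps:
H(-303) - 459899 = 25*(-303) - 459899 = -7575 - 459899 = -467474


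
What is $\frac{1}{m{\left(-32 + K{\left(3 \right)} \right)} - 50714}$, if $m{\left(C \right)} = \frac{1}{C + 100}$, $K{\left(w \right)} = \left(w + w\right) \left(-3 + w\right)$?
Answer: $- \frac{68}{3448551} \approx -1.9718 \cdot 10^{-5}$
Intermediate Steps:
$K{\left(w \right)} = 2 w \left(-3 + w\right)$
$m{\left(C \right)} = \frac{1}{100 + C}$
$\frac{1}{m{\left(-32 + K{\left(3 \right)} \right)} - 50714} = \frac{1}{\frac{1}{100 - \left(32 - 6 \left(-3 + 3\right)\right)} - 50714} = \frac{1}{\frac{1}{100 - \left(32 - 0\right)} - 50714} = \frac{1}{\frac{1}{100 + \left(-32 + 0\right)} - 50714} = \frac{1}{\frac{1}{100 - 32} - 50714} = \frac{1}{\frac{1}{68} - 50714} = \frac{1}{- \frac{3448551}{68}} = - \frac{68}{3448551}$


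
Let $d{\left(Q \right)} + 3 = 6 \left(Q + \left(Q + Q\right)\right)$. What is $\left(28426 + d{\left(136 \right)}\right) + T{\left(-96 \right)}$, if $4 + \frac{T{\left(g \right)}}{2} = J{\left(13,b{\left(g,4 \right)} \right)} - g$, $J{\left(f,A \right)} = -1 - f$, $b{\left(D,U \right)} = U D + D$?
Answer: $31027$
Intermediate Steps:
$b{\left(D,U \right)} = D + D U$ ($b{\left(D,U \right)} = D U + D = D + D U$)
$d{\left(Q \right)} = -3 + 18 Q$ ($d{\left(Q \right)} = -3 + 6 \left(Q + \left(Q + Q\right)\right) = -3 + 6 \left(Q + 2 Q\right) = -3 + 6 \cdot 3 Q = -3 + 18 Q$)
$T{\left(g \right)} = -36 - 2 g$ ($T{\left(g \right)} = -8 + 2 \left(\left(-1 - 13\right) - g\right) = -8 + 2 \left(-14 - g\right) = -8 - \left(28 + 2 g\right) = -36 - 2 g$)
$\left(28426 + d{\left(136 \right)}\right) + T{\left(-96 \right)} = \left(28426 + \left(-3 + 18 \cdot 136\right)\right) - -156 = \left(28426 + \left(-3 + 2448\right)\right) + \left(-36 + 192\right) = \left(28426 + 2445\right) + 156 = 30871 + 156 = 31027$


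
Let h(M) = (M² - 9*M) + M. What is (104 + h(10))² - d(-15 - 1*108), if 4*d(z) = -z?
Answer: 61381/4 ≈ 15345.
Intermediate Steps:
h(M) = M² - 8*M
d(z) = -z/4 (d(z) = (-z)/4 = -z/4)
(104 + h(10))² - d(-15 - 1*108) = (104 + 10*(-8 + 10))² - (-1)*(-15 - 1*108)/4 = (104 + 10*2)² - (-1)*(-15 - 108)/4 = (104 + 20)² - (-1)*(-123)/4 = 124² - 1*123/4 = 15376 - 123/4 = 61381/4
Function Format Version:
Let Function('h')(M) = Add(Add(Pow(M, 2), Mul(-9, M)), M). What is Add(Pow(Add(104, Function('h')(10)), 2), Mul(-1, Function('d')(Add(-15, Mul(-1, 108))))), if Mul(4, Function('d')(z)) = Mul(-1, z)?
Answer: Rational(61381, 4) ≈ 15345.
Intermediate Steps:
Function('h')(M) = Add(Pow(M, 2), Mul(-8, M))
Function('d')(z) = Mul(Rational(-1, 4), z) (Function('d')(z) = Mul(Rational(1, 4), Mul(-1, z)) = Mul(Rational(-1, 4), z))
Add(Pow(Add(104, Function('h')(10)), 2), Mul(-1, Function('d')(Add(-15, Mul(-1, 108))))) = Add(Pow(Add(104, Mul(10, Add(-8, 10))), 2), Mul(-1, Mul(Rational(-1, 4), Add(-15, Mul(-1, 108))))) = Add(Pow(Add(104, Mul(10, 2)), 2), Mul(-1, Mul(Rational(-1, 4), Add(-15, -108)))) = Add(Pow(Add(104, 20), 2), Mul(-1, Mul(Rational(-1, 4), -123))) = Add(Pow(124, 2), Mul(-1, Rational(123, 4))) = Add(15376, Rational(-123, 4)) = Rational(61381, 4)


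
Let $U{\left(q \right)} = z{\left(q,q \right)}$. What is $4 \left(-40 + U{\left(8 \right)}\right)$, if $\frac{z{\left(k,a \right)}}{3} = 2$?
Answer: $-136$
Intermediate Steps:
$z{\left(k,a \right)} = 6$ ($z{\left(k,a \right)} = 3 \cdot 2 = 6$)
$U{\left(q \right)} = 6$
$4 \left(-40 + U{\left(8 \right)}\right) = 4 \left(-40 + 6\right) = 4 \left(-34\right) = -136$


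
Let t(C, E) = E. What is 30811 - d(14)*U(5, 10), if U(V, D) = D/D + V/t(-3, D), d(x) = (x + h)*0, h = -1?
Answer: 30811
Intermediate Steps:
d(x) = 0 (d(x) = (x - 1)*0 = (-1 + x)*0 = 0)
U(V, D) = 1 + V/D (U(V, D) = D/D + V/D = 1 + V/D)
30811 - d(14)*U(5, 10) = 30811 - 0*(10 + 5)/10 = 30811 - 0*(⅒)*15 = 30811 - 0*3/2 = 30811 - 1*0 = 30811 + 0 = 30811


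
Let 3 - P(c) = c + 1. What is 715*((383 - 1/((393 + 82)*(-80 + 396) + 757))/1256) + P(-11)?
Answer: 21887313773/94738196 ≈ 231.03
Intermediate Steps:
P(c) = 2 - c (P(c) = 3 - (c + 1) = 3 - (1 + c) = 3 + (-1 - c) = 2 - c)
715*((383 - 1/((393 + 82)*(-80 + 396) + 757))/1256) + P(-11) = 715*((383 - 1/((393 + 82)*(-80 + 396) + 757))/1256) + (2 - 1*(-11)) = 715*((383 - 1/(475*316 + 757))*(1/1256)) + (2 + 11) = 715*((383 - 1/(150100 + 757))*(1/1256)) + 13 = 715*((383 - 1/150857)*(1/1256)) + 13 = 715*((57778230/150857)*(1/1256)) + 13 = 715*(28889115/94738196) + 13 = 20655717225/94738196 + 13 = 21887313773/94738196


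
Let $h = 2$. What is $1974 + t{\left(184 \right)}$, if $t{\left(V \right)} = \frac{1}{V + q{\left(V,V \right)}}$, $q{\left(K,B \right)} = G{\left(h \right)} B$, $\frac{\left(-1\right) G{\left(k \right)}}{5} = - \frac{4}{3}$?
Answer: $\frac{8353971}{4232} \approx 1974.0$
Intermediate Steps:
$G{\left(k \right)} = \frac{20}{3}$ ($G{\left(k \right)} = - 5 \left(- \frac{4}{3}\right) = - 5 \left(\left(-4\right) \frac{1}{3}\right) = \left(-5\right) \left(- \frac{4}{3}\right) = \frac{20}{3}$)
$q{\left(K,B \right)} = \frac{20 B}{3}$
$t{\left(V \right)} = \frac{3}{23 V}$ ($t{\left(V \right)} = \frac{1}{V + \frac{20 V}{3}} = \frac{1}{\frac{23}{3} V} = \frac{3}{23 V}$)
$1974 + t{\left(184 \right)} = 1974 + \frac{3}{23 \cdot 184} = 1974 + \frac{3}{23} \cdot \frac{1}{184} = 1974 + \frac{3}{4232} = \frac{8353971}{4232}$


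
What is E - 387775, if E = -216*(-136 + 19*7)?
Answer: -387127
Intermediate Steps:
E = 648 (E = -216*(-136 + 133) = -216*(-3) = 648)
E - 387775 = 648 - 387775 = -387127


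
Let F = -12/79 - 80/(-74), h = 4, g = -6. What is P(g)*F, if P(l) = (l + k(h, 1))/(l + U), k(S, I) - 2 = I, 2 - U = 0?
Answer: 2037/2923 ≈ 0.69689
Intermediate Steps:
U = 2 (U = 2 - 1*0 = 2 + 0 = 2)
k(S, I) = 2 + I
F = 2716/2923 (F = -12*1/79 - 80*(-1/74) = -12/79 + 40/37 = 2716/2923 ≈ 0.92918)
P(l) = (3 + l)/(2 + l) (P(l) = (l + (2 + 1))/(l + 2) = (l + 3)/(2 + l) = (3 + l)/(2 + l))
P(g)*F = ((3 - 6)/(2 - 6))*(2716/2923) = (-3/(-4))*(2716/2923) = -1/4*(-3)*(2716/2923) = (3/4)*(2716/2923) = 2037/2923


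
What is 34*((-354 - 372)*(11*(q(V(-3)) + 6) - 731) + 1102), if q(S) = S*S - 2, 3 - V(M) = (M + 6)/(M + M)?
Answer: 13669207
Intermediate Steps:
V(M) = 3 - (6 + M)/(2*M) (V(M) = 3 - (M + 6)/(M + M) = 3 - (6 + M)/(2*M))
q(S) = -2 + S**2 (q(S) = S**2 - 2 = -2 + S**2)
34*((-354 - 372)*(11*(q(V(-3)) + 6) - 731) + 1102) = 34*((-354 - 372)*(11*((-2 + (5/2 - 3/(-3))**2) + 6) - 731) + 1102) = 34*(-726*(11*((-2 + (5/2 - 3*(-1/3))**2) + 6) - 731) + 1102) = 34*(-726*(11*((-2 + (5/2 + 1)**2) + 6) - 731) + 1102) = 34*(-726*(11*((-2 + (7/2)**2) + 6) - 731) + 1102) = 34*(-726*(11*((-2 + 49/4) + 6) - 731) + 1102) = 34*(-726*(11*(41/4 + 6) - 731) + 1102) = 34*(-726*(11*(65/4) - 731) + 1102) = 34*(-726*(715/4 - 731) + 1102) = 34*(-726*(-2209/4) + 1102) = 34*(801867/2 + 1102) = 34*(804071/2) = 13669207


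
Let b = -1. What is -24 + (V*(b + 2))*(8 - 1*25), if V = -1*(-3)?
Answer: -75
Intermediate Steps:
V = 3
-24 + (V*(b + 2))*(8 - 1*25) = -24 + (3*(-1 + 2))*(8 - 1*25) = -24 + (3*1)*(8 - 25) = -24 + 3*(-17) = -24 - 51 = -75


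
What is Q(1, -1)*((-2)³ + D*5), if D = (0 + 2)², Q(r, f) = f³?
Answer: -12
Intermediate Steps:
D = 4 (D = 2² = 4)
Q(1, -1)*((-2)³ + D*5) = (-1)³*((-2)³ + 4*5) = -(-8 + 20) = -1*12 = -12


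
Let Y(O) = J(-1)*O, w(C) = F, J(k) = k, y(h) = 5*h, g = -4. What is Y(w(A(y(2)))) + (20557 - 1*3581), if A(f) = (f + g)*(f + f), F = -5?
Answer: 16981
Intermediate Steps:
A(f) = 2*f*(-4 + f) (A(f) = (f - 4)*(f + f) = (-4 + f)*(2*f) = 2*f*(-4 + f))
w(C) = -5
Y(O) = -O
Y(w(A(y(2)))) + (20557 - 1*3581) = -1*(-5) + (20557 - 1*3581) = 5 + (20557 - 3581) = 5 + 16976 = 16981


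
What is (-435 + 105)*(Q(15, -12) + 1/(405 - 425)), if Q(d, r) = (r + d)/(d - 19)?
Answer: 264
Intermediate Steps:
Q(d, r) = (d + r)/(-19 + d)
(-435 + 105)*(Q(15, -12) + 1/(405 - 425)) = (-435 + 105)*((15 - 12)/(-19 + 15) + 1/(405 - 425)) = -330*(3/(-4) + 1/(-20)) = -330*(-¼*3 - 1/20) = -330*(-¾ - 1/20) = -330*(-⅘) = 264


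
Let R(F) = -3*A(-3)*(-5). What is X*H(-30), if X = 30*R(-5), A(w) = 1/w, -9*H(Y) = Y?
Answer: -500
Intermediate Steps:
H(Y) = -Y/9
R(F) = -5 (R(F) = -3/(-3)*(-5) = -3*(-⅓)*(-5) = 1*(-5) = -5)
X = -150 (X = 30*(-5) = -150)
X*H(-30) = -(-50)*(-30)/3 = -150*10/3 = -500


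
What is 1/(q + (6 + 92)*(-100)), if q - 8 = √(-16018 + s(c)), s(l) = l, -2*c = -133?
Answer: -19584/191798431 - I*√63806/191798431 ≈ -0.00010211 - 1.317e-6*I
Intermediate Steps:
c = 133/2 (c = -½*(-133) = 133/2 ≈ 66.500)
q = 8 + I*√63806/2 (q = 8 + √(-16018 + 133/2) = 8 + √(-31903/2) = 8 + I*√63806/2 ≈ 8.0 + 126.3*I)
1/(q + (6 + 92)*(-100)) = 1/((8 + I*√63806/2) + (6 + 92)*(-100)) = 1/((8 + I*√63806/2) + 98*(-100)) = 1/((8 + I*√63806/2) - 9800) = 1/(-9792 + I*√63806/2)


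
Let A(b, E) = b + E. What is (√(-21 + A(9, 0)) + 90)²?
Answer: 8088 + 360*I*√3 ≈ 8088.0 + 623.54*I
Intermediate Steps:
A(b, E) = E + b
(√(-21 + A(9, 0)) + 90)² = (√(-21 + (0 + 9)) + 90)² = (√(-21 + 9) + 90)² = (√(-12) + 90)² = (2*I*√3 + 90)² = (90 + 2*I*√3)²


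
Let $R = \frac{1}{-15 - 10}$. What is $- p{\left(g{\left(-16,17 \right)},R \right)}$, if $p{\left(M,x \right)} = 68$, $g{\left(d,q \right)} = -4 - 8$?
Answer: $-68$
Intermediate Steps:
$g{\left(d,q \right)} = -12$
$R = - \frac{1}{25}$ ($R = \frac{1}{-25} = - \frac{1}{25} \approx -0.04$)
$- p{\left(g{\left(-16,17 \right)},R \right)} = \left(-1\right) 68 = -68$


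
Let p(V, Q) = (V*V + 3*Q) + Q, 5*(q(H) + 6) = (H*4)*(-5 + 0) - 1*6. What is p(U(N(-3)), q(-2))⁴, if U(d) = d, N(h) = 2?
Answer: 1679616/625 ≈ 2687.4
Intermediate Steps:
q(H) = -36/5 - 4*H (q(H) = -6 + ((H*4)*(-5 + 0) - 1*6)/5 = -6 + ((4*H)*(-5) - 6)/5 = -6 + (-20*H - 6)/5 = -6 + (-6 - 20*H)/5 = -6 + (-6/5 - 4*H) = -36/5 - 4*H)
p(V, Q) = V² + 4*Q (p(V, Q) = (V² + 3*Q) + Q = V² + 4*Q)
p(U(N(-3)), q(-2))⁴ = (2² + 4*(-36/5 - 4*(-2)))⁴ = (4 + 4*(-36/5 + 8))⁴ = (4 + 4*(⅘))⁴ = (4 + 16/5)⁴ = (36/5)⁴ = 1679616/625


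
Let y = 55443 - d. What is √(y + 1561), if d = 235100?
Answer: 4*I*√11131 ≈ 422.01*I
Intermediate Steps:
y = -179657 (y = 55443 - 1*235100 = 55443 - 235100 = -179657)
√(y + 1561) = √(-179657 + 1561) = √(-178096) = 4*I*√11131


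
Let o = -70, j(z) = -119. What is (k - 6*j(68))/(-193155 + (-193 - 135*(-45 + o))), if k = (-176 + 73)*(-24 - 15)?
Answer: -4731/177823 ≈ -0.026605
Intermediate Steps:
k = 4017 (k = -103*(-39) = 4017)
(k - 6*j(68))/(-193155 + (-193 - 135*(-45 + o))) = (4017 - 6*(-119))/(-193155 + (-193 - 135*(-45 - 70))) = (4017 + 714)/(-193155 + (-193 - 135*(-115))) = 4731/(-193155 + (-193 + 15525)) = 4731/(-193155 + 15332) = 4731/(-177823) = 4731*(-1/177823) = -4731/177823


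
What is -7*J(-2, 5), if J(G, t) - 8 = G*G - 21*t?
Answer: 651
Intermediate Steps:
J(G, t) = 8 + G² - 21*t (J(G, t) = 8 + (G*G - 21*t) = 8 + (G² - 21*t) = 8 + G² - 21*t)
-7*J(-2, 5) = -7*(8 + (-2)² - 21*5) = -7*(8 + 4 - 105) = -7*(-93) = 651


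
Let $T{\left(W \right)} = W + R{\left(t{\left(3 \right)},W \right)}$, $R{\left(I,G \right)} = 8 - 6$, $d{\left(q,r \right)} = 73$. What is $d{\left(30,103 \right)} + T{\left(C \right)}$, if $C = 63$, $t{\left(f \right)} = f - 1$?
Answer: $138$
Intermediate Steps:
$t{\left(f \right)} = -1 + f$
$R{\left(I,G \right)} = 2$ ($R{\left(I,G \right)} = 8 - 6 = 2$)
$T{\left(W \right)} = 2 + W$ ($T{\left(W \right)} = W + 2 = 2 + W$)
$d{\left(30,103 \right)} + T{\left(C \right)} = 73 + \left(2 + 63\right) = 73 + 65 = 138$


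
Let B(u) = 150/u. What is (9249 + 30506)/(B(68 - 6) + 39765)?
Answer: 246481/246558 ≈ 0.99969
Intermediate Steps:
(9249 + 30506)/(B(68 - 6) + 39765) = (9249 + 30506)/(150/(68 - 6) + 39765) = 39755/(150/62 + 39765) = 39755/(150*(1/62) + 39765) = 39755/(75/31 + 39765) = 39755/(1232790/31) = 39755*(31/1232790) = 246481/246558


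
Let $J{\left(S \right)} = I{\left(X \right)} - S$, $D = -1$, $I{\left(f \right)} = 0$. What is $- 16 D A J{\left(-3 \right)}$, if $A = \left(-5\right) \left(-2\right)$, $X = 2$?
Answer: $480$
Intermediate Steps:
$A = 10$
$J{\left(S \right)} = - S$ ($J{\left(S \right)} = 0 - S = - S$)
$- 16 D A J{\left(-3 \right)} = - 16 \left(\left(-1\right) 10\right) \left(\left(-1\right) \left(-3\right)\right) = \left(-16\right) \left(-10\right) 3 = 160 \cdot 3 = 480$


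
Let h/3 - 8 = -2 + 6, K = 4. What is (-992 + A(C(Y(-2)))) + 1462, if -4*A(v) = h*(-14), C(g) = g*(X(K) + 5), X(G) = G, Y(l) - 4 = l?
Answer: 596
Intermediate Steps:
h = 36 (h = 24 + 3*(-2 + 6) = 24 + 3*4 = 24 + 12 = 36)
Y(l) = 4 + l
C(g) = 9*g (C(g) = g*(4 + 5) = g*9 = 9*g)
A(v) = 126 (A(v) = -9*(-14) = -¼*(-504) = 126)
(-992 + A(C(Y(-2)))) + 1462 = (-992 + 126) + 1462 = -866 + 1462 = 596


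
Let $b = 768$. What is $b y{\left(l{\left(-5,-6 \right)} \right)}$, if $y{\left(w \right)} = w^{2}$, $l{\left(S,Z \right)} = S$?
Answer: $19200$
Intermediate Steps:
$b y{\left(l{\left(-5,-6 \right)} \right)} = 768 \left(-5\right)^{2} = 768 \cdot 25 = 19200$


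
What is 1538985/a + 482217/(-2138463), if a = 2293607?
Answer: 728348731112/1634931235347 ≈ 0.44549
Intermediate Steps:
1538985/a + 482217/(-2138463) = 1538985/2293607 + 482217/(-2138463) = 1538985*(1/2293607) + 482217*(-1/2138463) = 1538985/2293607 - 160739/712821 = 728348731112/1634931235347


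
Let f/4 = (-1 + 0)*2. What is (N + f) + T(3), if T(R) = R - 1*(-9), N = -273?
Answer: -269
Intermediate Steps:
f = -8 (f = 4*((-1 + 0)*2) = 4*(-1*2) = 4*(-2) = -8)
T(R) = 9 + R (T(R) = R + 9 = 9 + R)
(N + f) + T(3) = (-273 - 8) + (9 + 3) = -281 + 12 = -269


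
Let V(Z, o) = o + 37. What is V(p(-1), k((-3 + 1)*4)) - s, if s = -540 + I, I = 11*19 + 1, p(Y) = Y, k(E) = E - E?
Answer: 367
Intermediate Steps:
k(E) = 0
I = 210 (I = 209 + 1 = 210)
V(Z, o) = 37 + o
s = -330 (s = -540 + 210 = -330)
V(p(-1), k((-3 + 1)*4)) - s = (37 + 0) - 1*(-330) = 37 + 330 = 367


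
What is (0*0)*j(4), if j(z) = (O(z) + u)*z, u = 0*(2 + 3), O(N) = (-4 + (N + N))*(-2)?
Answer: 0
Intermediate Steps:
O(N) = 8 - 4*N (O(N) = (-4 + 2*N)*(-2) = 8 - 4*N)
u = 0 (u = 0*5 = 0)
j(z) = z*(8 - 4*z) (j(z) = ((8 - 4*z) + 0)*z = (8 - 4*z)*z = z*(8 - 4*z))
(0*0)*j(4) = (0*0)*(4*4*(2 - 1*4)) = 0*(4*4*(2 - 4)) = 0*(4*4*(-2)) = 0*(-32) = 0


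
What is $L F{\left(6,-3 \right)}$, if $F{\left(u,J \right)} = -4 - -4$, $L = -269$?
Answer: $0$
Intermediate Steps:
$F{\left(u,J \right)} = 0$ ($F{\left(u,J \right)} = -4 + 4 = 0$)
$L F{\left(6,-3 \right)} = \left(-269\right) 0 = 0$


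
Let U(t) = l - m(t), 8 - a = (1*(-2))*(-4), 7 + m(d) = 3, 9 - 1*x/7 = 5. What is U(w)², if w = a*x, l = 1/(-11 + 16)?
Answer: 441/25 ≈ 17.640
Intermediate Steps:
x = 28 (x = 63 - 7*5 = 63 - 35 = 28)
m(d) = -4 (m(d) = -7 + 3 = -4)
a = 0 (a = 8 - 1*(-2)*(-4) = 8 - (-2)*(-4) = 8 - 1*8 = 8 - 8 = 0)
l = ⅕ (l = 1/5 = ⅕ ≈ 0.20000)
w = 0 (w = 0*28 = 0)
U(t) = 21/5 (U(t) = ⅕ - 1*(-4) = ⅕ + 4 = 21/5)
U(w)² = (21/5)² = 441/25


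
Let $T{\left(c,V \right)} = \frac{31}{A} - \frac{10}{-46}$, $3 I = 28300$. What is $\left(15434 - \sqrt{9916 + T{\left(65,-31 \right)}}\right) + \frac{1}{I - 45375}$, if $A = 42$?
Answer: $\frac{1664171047}{107825} - \frac{\sqrt{9254066514}}{966} \approx 15334.0$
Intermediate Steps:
$I = \frac{28300}{3}$ ($I = \frac{1}{3} \cdot 28300 = \frac{28300}{3} \approx 9433.3$)
$T{\left(c,V \right)} = \frac{923}{966}$ ($T{\left(c,V \right)} = \frac{31}{42} - \frac{10}{-46} = 31 \cdot \frac{1}{42} - - \frac{5}{23} = \frac{31}{42} + \frac{5}{23} = \frac{923}{966}$)
$\left(15434 - \sqrt{9916 + T{\left(65,-31 \right)}}\right) + \frac{1}{I - 45375} = \left(15434 - \sqrt{9916 + \frac{923}{966}}\right) + \frac{1}{\frac{28300}{3} - 45375} = \left(15434 - \sqrt{\frac{9579779}{966}}\right) + \frac{1}{- \frac{107825}{3}} = \left(15434 - \frac{\sqrt{9254066514}}{966}\right) - \frac{3}{107825} = \frac{1664171047}{107825} - \frac{\sqrt{9254066514}}{966}$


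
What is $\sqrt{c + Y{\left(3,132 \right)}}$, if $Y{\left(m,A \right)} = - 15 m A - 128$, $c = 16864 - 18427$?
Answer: $i \sqrt{7631} \approx 87.356 i$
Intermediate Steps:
$c = -1563$
$Y{\left(m,A \right)} = -128 - 15 A m$ ($Y{\left(m,A \right)} = - 15 A m - 128 = -128 - 15 A m$)
$\sqrt{c + Y{\left(3,132 \right)}} = \sqrt{-1563 - \left(128 + 1980 \cdot 3\right)} = \sqrt{-1563 - 6068} = \sqrt{-7631} = i \sqrt{7631}$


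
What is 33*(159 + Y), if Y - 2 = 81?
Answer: 7986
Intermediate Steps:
Y = 83 (Y = 2 + 81 = 83)
33*(159 + Y) = 33*(159 + 83) = 33*242 = 7986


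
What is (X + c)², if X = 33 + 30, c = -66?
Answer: 9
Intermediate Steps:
X = 63
(X + c)² = (63 - 66)² = (-3)² = 9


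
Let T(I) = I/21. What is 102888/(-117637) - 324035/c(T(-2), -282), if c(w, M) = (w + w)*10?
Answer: 160096899135/941096 ≈ 1.7012e+5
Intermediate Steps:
T(I) = I/21 (T(I) = I*(1/21) = I/21)
c(w, M) = 20*w (c(w, M) = (2*w)*10 = 20*w)
102888/(-117637) - 324035/c(T(-2), -282) = 102888/(-117637) - 324035/(20*((1/21)*(-2))) = 102888*(-1/117637) - 324035/(20*(-2/21)) = -102888/117637 - 324035/(-40/21) = -102888/117637 - 324035*(-21/40) = -102888/117637 + 1360947/8 = 160096899135/941096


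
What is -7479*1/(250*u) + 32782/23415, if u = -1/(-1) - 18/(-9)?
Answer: -10035619/1170750 ≈ -8.5720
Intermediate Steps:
u = 3 (u = -1*(-1) - 18*(-⅑) = 1 + 2 = 3)
-7479*1/(250*u) + 32782/23415 = -7479/((3*10)*25) + 32782/23415 = -7479/(30*25) + 32782*(1/23415) = -7479/750 + 32782/23415 = -7479*1/750 + 32782/23415 = -2493/250 + 32782/23415 = -10035619/1170750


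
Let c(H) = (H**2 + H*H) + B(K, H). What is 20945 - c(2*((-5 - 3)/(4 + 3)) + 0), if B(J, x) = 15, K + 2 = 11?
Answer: 1025058/49 ≈ 20920.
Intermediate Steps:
K = 9 (K = -2 + 11 = 9)
c(H) = 15 + 2*H**2 (c(H) = (H**2 + H*H) + 15 = (H**2 + H**2) + 15 = 2*H**2 + 15 = 15 + 2*H**2)
20945 - c(2*((-5 - 3)/(4 + 3)) + 0) = 20945 - (15 + 2*(2*((-5 - 3)/(4 + 3)) + 0)**2) = 20945 - (15 + 2*(2*(-8/7) + 0)**2) = 20945 - (15 + 2*(-16/7 + 0)**2) = 20945 - (15 + 2*(-16/7)**2) = 20945 - (15 + 2*(256/49)) = 20945 - (15 + 512/49) = 20945 - 1*1247/49 = 20945 - 1247/49 = 1025058/49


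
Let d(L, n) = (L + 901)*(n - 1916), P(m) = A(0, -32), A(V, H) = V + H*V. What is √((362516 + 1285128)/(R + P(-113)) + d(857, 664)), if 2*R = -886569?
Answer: 4*I*√108125725252476003/886569 ≈ 1483.6*I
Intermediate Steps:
R = -886569/2 (R = (½)*(-886569) = -886569/2 ≈ -4.4328e+5)
P(m) = 0 (P(m) = 0*(1 - 32) = 0*(-31) = 0)
d(L, n) = (-1916 + n)*(901 + L) (d(L, n) = (901 + L)*(-1916 + n) = (-1916 + n)*(901 + L))
√((362516 + 1285128)/(R + P(-113)) + d(857, 664)) = √((362516 + 1285128)/(-886569/2 + 0) + (-1726316 - 1916*857 + 901*664 + 857*664)) = √(1647644/(-886569/2) + (-1726316 - 1642012 + 598264 + 569048)) = √(1647644*(-2/886569) - 2201016) = √(-3295288/886569 - 2201016) = √(-1951355849392/886569) = 4*I*√108125725252476003/886569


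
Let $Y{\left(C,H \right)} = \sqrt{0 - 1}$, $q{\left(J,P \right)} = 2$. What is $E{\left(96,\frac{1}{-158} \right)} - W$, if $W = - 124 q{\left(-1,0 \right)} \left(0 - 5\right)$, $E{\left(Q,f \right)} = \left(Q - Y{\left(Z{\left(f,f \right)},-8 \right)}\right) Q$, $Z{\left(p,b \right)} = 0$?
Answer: $7976 - 96 i \approx 7976.0 - 96.0 i$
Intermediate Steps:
$Y{\left(C,H \right)} = i$ ($Y{\left(C,H \right)} = \sqrt{-1} = i$)
$E{\left(Q,f \right)} = Q \left(Q - i\right)$ ($E{\left(Q,f \right)} = \left(Q - i\right) Q = Q \left(Q - i\right)$)
$W = 1240$ ($W = - 124 \cdot 2 \left(0 - 5\right) = - 124 \cdot 2 \left(-5\right) = \left(-124\right) \left(-10\right) = 1240$)
$E{\left(96,\frac{1}{-158} \right)} - W = 96 \left(96 - i\right) - 1240 = \left(9216 - 96 i\right) - 1240 = 7976 - 96 i$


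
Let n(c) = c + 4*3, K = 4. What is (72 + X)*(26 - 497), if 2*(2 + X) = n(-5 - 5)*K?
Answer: -34854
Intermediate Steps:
n(c) = 12 + c (n(c) = c + 12 = 12 + c)
X = 2 (X = -2 + ((12 + (-5 - 5))*4)/2 = -2 + ((12 - 10)*4)/2 = -2 + (2*4)/2 = -2 + (½)*8 = -2 + 4 = 2)
(72 + X)*(26 - 497) = (72 + 2)*(26 - 497) = 74*(-471) = -34854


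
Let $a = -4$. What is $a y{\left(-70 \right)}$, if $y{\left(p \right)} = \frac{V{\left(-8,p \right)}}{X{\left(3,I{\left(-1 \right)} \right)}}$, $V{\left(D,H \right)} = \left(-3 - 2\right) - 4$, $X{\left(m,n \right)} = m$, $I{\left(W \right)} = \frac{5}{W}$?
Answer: $12$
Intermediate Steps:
$V{\left(D,H \right)} = -9$ ($V{\left(D,H \right)} = -5 - 4 = -9$)
$y{\left(p \right)} = -3$ ($y{\left(p \right)} = - \frac{9}{3} = \left(-9\right) \frac{1}{3} = -3$)
$a y{\left(-70 \right)} = \left(-4\right) \left(-3\right) = 12$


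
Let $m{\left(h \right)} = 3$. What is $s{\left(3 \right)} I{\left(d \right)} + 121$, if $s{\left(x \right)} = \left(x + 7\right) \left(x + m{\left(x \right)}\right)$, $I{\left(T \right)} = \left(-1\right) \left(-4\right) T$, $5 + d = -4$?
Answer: $-2039$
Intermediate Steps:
$d = -9$ ($d = -5 - 4 = -9$)
$I{\left(T \right)} = 4 T$
$s{\left(x \right)} = \left(3 + x\right) \left(7 + x\right)$ ($s{\left(x \right)} = \left(x + 7\right) \left(x + 3\right) = \left(7 + x\right) \left(3 + x\right) = \left(3 + x\right) \left(7 + x\right)$)
$s{\left(3 \right)} I{\left(d \right)} + 121 = \left(21 + 3^{2} + 10 \cdot 3\right) 4 \left(-9\right) + 121 = \left(21 + 9 + 30\right) \left(-36\right) + 121 = 60 \left(-36\right) + 121 = -2160 + 121 = -2039$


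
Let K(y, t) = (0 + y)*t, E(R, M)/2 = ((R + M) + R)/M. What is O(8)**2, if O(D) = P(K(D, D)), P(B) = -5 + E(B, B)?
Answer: 1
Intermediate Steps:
E(R, M) = 2*(M + 2*R)/M (E(R, M) = 2*(((R + M) + R)/M) = 2*(((M + R) + R)/M) = 2*((M + 2*R)/M) = 2*(M + 2*R)/M)
K(y, t) = t*y (K(y, t) = y*t = t*y)
P(B) = 1 (P(B) = -5 + (2 + 4*B/B) = -5 + (2 + 4) = -5 + 6 = 1)
O(D) = 1
O(8)**2 = 1**2 = 1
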